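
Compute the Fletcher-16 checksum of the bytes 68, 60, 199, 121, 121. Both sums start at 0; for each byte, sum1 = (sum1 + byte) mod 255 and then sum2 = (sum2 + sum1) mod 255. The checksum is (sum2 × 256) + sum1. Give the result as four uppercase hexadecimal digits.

Running sums (mod 255):
  after byte 0 (68): sum1=68, sum2=68
  after byte 1 (60): sum1=128, sum2=196
  after byte 2 (199): sum1=72, sum2=13
  after byte 3 (121): sum1=193, sum2=206
  after byte 4 (121): sum1=59, sum2=10
Checksum = sum2·256 + sum1 = 10·256 + 59 = 2619 = 0x0A3B.

0A3B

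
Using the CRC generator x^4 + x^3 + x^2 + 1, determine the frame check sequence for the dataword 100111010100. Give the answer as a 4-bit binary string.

1100

Append 4 zeros: 1001110101000000. Divide by 11101 (XOR where the leading bit is 1):
  pos 0: 10011 XOR 11101 = 01110
  pos 1: 11101 XOR 11101 = 00000
  pos 7: 10100 XOR 11101 = 01001
  pos 8: 10010 XOR 11101 = 01111
  pos 9: 11110 XOR 11101 = 00011
Remainder (last 4 bits) = 1100. This is the CRC / FCS.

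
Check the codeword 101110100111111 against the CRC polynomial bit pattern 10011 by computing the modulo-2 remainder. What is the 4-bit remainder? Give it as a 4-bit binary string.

Modulo-2 division of 101110100111111 by 10011:
  pos 0: 10111 XOR 10011 = 00100
  pos 2: 10001 XOR 10011 = 00010
  pos 5: 10001 XOR 10011 = 00010
  pos 8: 10111 XOR 10011 = 00100
  pos 10: 10011 XOR 10011 = 00000
Remainder = 0000 (zero — the frame passes the CRC check).

0000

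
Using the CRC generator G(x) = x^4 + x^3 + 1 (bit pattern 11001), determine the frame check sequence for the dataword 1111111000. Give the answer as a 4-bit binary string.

Append 4 zeros: 11111110000000. Divide by 11001 (XOR where the leading bit is 1):
  pos 0: 11111 XOR 11001 = 00110
  pos 2: 11011 XOR 11001 = 00010
  pos 5: 10000 XOR 11001 = 01001
  pos 6: 10010 XOR 11001 = 01011
  pos 7: 10110 XOR 11001 = 01111
  pos 8: 11110 XOR 11001 = 00111
Remainder (last 4 bits) = 1110. This is the CRC / FCS.

1110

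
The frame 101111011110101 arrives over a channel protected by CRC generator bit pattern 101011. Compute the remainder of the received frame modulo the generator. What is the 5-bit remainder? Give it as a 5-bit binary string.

00010

Modulo-2 division of 101111011110101 by 101011:
  pos 0: 101111 XOR 101011 = 000100
  pos 3: 100011 XOR 101011 = 001000
  pos 5: 100011 XOR 101011 = 001000
  pos 7: 100001 XOR 101011 = 001010
  pos 9: 101001 XOR 101011 = 000010
Remainder = 00010 (nonzero — an error is detected).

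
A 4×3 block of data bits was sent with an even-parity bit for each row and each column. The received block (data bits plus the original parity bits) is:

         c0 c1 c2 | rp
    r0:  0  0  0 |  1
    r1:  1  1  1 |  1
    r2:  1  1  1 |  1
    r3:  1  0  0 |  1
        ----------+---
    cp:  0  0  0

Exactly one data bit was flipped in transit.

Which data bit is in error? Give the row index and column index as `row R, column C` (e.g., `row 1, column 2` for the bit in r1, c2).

row 0, column 0

Recompute each row's even parity and compare to rp:
  r0: data parity 0, sent rp 1 → mismatch
  r1: data parity 1, sent rp 1 → ok
  r2: data parity 1, sent rp 1 → ok
  r3: data parity 1, sent rp 1 → ok
Recompute each column's even parity and compare to cp:
  c0: data parity 1, sent cp 0 → mismatch
  c1: data parity 0, sent cp 0 → ok
  c2: data parity 0, sent cp 0 → ok
Exactly one row (r0) and one column (c0) fail → the flipped bit is at their intersection.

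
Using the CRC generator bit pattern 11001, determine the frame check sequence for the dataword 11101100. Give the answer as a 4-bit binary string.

Append 4 zeros: 111011000000. Divide by 11001 (XOR where the leading bit is 1):
  pos 0: 11101 XOR 11001 = 00100
  pos 2: 10010 XOR 11001 = 01011
  pos 3: 10110 XOR 11001 = 01111
  pos 4: 11110 XOR 11001 = 00111
  pos 6: 11100 XOR 11001 = 00101
Remainder (last 4 bits) = 1010. This is the CRC / FCS.

1010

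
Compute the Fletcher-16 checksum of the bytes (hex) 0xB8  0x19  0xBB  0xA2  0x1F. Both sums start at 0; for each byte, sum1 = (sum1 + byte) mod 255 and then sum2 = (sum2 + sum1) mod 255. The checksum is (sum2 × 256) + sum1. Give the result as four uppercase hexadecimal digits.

Running sums (mod 255):
  after byte 0 (0xB8): sum1=184, sum2=184
  after byte 1 (0x19): sum1=209, sum2=138
  after byte 2 (0xBB): sum1=141, sum2=24
  after byte 3 (0xA2): sum1=48, sum2=72
  after byte 4 (0x1F): sum1=79, sum2=151
Checksum = sum2·256 + sum1 = 151·256 + 79 = 38735 = 0x974F.

974F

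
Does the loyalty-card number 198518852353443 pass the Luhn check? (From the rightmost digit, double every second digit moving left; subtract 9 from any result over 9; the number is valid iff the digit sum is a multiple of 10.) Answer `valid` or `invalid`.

From the right, keep odd positions and double even positions (subtract 9 from any doubled value over 9):
  doubled (positions 2,4,...): 8 6 6 1 7 1 9 → sum 38
  kept (positions 1,3,...): 3 4 5 2 8 1 8 1 → sum 32
Total = 70.
70 mod 10 = 0, so the number is valid.

valid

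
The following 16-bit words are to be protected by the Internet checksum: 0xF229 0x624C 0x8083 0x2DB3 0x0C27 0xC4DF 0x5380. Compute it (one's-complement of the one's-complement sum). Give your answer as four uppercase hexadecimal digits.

One's-complement addition (fold any carry out of bit 15 back into bit 0):
  0xF229 + 0x624C = 0x15475 → wrap carry → 0x5476
  0x5476 + 0x8083 = 0x0D4F9
  0xD4F9 + 0x2DB3 = 0x102AC → wrap carry → 0x02AD
  0x02AD + 0x0C27 = 0x00ED4
  0x0ED4 + 0xC4DF = 0x0D3B3
  0xD3B3 + 0x5380 = 0x12733 → wrap carry → 0x2734
One's-complement sum = 0x2734.
Checksum = ~0x2734 & 0xFFFF = 0xD8CB.

D8CB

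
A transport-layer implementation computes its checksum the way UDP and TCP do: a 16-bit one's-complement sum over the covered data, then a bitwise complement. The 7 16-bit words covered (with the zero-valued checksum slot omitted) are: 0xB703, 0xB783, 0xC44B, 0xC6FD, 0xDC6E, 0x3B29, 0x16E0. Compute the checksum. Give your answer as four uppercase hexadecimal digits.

D7B6

One's-complement addition (fold any carry out of bit 15 back into bit 0):
  0xB703 + 0xB783 = 0x16E86 → wrap carry → 0x6E87
  0x6E87 + 0xC44B = 0x132D2 → wrap carry → 0x32D3
  0x32D3 + 0xC6FD = 0x0F9D0
  0xF9D0 + 0xDC6E = 0x1D63E → wrap carry → 0xD63F
  0xD63F + 0x3B29 = 0x11168 → wrap carry → 0x1169
  0x1169 + 0x16E0 = 0x02849
One's-complement sum = 0x2849.
Checksum = ~0x2849 & 0xFFFF = 0xD7B6.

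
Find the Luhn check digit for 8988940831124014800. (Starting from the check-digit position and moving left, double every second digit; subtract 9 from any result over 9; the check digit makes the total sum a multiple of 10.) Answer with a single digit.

Partial digits right→left: 0 0 8 4 1 0 4 2 1 1 3 8 0 4 9 8 8 9 8
Double every second digit counting from the check-digit position (so the 1st, 3rd, 5th, ... of the partial from the right).
  doubled (with −9 where >9): 0 7 2 8 2 6 0 9 7 7 → sum 48
  kept as-is: 0 4 0 2 1 8 4 8 9 → sum 36
Total = 48 + 36 = 84.
Check digit = (10 − (84 mod 10)) mod 10 = 6.

6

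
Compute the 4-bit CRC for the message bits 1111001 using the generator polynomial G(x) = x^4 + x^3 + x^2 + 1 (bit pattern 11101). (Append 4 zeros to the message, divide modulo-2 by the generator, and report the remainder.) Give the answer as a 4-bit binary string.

Append 4 zeros: 11110010000. Divide by 11101 (XOR where the leading bit is 1):
  pos 0: 11110 XOR 11101 = 00011
  pos 3: 11010 XOR 11101 = 00111
  pos 5: 11100 XOR 11101 = 00001
Remainder (last 4 bits) = 0010. This is the CRC / FCS.

0010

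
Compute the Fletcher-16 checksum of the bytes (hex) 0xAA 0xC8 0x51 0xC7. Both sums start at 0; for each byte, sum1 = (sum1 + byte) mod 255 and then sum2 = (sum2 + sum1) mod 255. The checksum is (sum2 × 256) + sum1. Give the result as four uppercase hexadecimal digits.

6F8C

Running sums (mod 255):
  after byte 0 (0xAA): sum1=170, sum2=170
  after byte 1 (0xC8): sum1=115, sum2=30
  after byte 2 (0x51): sum1=196, sum2=226
  after byte 3 (0xC7): sum1=140, sum2=111
Checksum = sum2·256 + sum1 = 111·256 + 140 = 28556 = 0x6F8C.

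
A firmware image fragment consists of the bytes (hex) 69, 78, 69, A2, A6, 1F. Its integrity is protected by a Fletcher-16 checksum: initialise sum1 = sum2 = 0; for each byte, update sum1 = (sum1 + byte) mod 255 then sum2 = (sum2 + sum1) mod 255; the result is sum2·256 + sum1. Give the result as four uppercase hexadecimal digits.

Running sums (mod 255):
  after byte 0 (69): sum1=105, sum2=105
  after byte 1 (78): sum1=225, sum2=75
  after byte 2 (69): sum1=75, sum2=150
  after byte 3 (A2): sum1=237, sum2=132
  after byte 4 (A6): sum1=148, sum2=25
  after byte 5 (1F): sum1=179, sum2=204
Checksum = sum2·256 + sum1 = 204·256 + 179 = 52403 = 0xCCB3.

CCB3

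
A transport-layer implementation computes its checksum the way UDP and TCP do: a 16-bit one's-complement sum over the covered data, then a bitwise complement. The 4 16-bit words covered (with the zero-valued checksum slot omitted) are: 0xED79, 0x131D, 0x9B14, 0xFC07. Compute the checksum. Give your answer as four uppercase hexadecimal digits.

684C

One's-complement addition (fold any carry out of bit 15 back into bit 0):
  0xED79 + 0x131D = 0x10096 → wrap carry → 0x0097
  0x0097 + 0x9B14 = 0x09BAB
  0x9BAB + 0xFC07 = 0x197B2 → wrap carry → 0x97B3
One's-complement sum = 0x97B3.
Checksum = ~0x97B3 & 0xFFFF = 0x684C.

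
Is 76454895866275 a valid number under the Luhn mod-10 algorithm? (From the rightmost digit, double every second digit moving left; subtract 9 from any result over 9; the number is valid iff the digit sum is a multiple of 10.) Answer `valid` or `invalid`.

invalid

From the right, keep odd positions and double even positions (subtract 9 from any doubled value over 9):
  doubled (positions 2,4,...): 5 3 7 9 8 8 5 → sum 45
  kept (positions 1,3,...): 5 2 6 5 8 5 6 → sum 37
Total = 82.
82 mod 10 = 2, so the number is invalid.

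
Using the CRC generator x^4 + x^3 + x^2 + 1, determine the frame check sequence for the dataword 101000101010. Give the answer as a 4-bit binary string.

1110

Append 4 zeros: 1010001010100000. Divide by 11101 (XOR where the leading bit is 1):
  pos 0: 10100 XOR 11101 = 01001
  pos 1: 10010 XOR 11101 = 01111
  pos 2: 11111 XOR 11101 = 00010
  pos 5: 10010 XOR 11101 = 01111
  pos 6: 11111 XOR 11101 = 00010
  pos 9: 10000 XOR 11101 = 01101
  pos 10: 11010 XOR 11101 = 00111
Remainder (last 4 bits) = 1110. This is the CRC / FCS.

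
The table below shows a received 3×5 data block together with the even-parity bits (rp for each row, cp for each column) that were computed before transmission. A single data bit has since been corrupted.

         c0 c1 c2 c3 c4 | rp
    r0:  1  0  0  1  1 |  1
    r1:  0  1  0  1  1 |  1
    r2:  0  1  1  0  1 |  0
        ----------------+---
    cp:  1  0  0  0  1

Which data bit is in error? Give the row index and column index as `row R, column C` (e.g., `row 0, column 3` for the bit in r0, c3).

Recompute each row's even parity and compare to rp:
  r0: data parity 1, sent rp 1 → ok
  r1: data parity 1, sent rp 1 → ok
  r2: data parity 1, sent rp 0 → mismatch
Recompute each column's even parity and compare to cp:
  c0: data parity 1, sent cp 1 → ok
  c1: data parity 0, sent cp 0 → ok
  c2: data parity 1, sent cp 0 → mismatch
  c3: data parity 0, sent cp 0 → ok
  c4: data parity 1, sent cp 1 → ok
Exactly one row (r2) and one column (c2) fail → the flipped bit is at their intersection.

row 2, column 2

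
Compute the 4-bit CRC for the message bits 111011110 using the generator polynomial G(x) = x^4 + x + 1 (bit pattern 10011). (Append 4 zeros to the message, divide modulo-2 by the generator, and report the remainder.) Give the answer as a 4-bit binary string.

0010

Append 4 zeros: 1110111100000. Divide by 10011 (XOR where the leading bit is 1):
  pos 0: 11101 XOR 10011 = 01110
  pos 1: 11101 XOR 10011 = 01110
  pos 2: 11101 XOR 10011 = 01110
  pos 3: 11101 XOR 10011 = 01110
  pos 4: 11100 XOR 10011 = 01111
  pos 5: 11110 XOR 10011 = 01101
  pos 6: 11010 XOR 10011 = 01001
  pos 7: 10010 XOR 10011 = 00001
Remainder (last 4 bits) = 0010. This is the CRC / FCS.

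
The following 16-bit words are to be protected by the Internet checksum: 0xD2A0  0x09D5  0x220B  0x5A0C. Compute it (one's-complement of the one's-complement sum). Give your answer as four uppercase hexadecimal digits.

A772

One's-complement addition (fold any carry out of bit 15 back into bit 0):
  0xD2A0 + 0x09D5 = 0x0DC75
  0xDC75 + 0x220B = 0x0FE80
  0xFE80 + 0x5A0C = 0x1588C → wrap carry → 0x588D
One's-complement sum = 0x588D.
Checksum = ~0x588D & 0xFFFF = 0xA772.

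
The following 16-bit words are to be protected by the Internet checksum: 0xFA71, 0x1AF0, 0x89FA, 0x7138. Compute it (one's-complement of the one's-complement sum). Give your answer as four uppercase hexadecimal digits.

One's-complement addition (fold any carry out of bit 15 back into bit 0):
  0xFA71 + 0x1AF0 = 0x11561 → wrap carry → 0x1562
  0x1562 + 0x89FA = 0x09F5C
  0x9F5C + 0x7138 = 0x11094 → wrap carry → 0x1095
One's-complement sum = 0x1095.
Checksum = ~0x1095 & 0xFFFF = 0xEF6A.

EF6A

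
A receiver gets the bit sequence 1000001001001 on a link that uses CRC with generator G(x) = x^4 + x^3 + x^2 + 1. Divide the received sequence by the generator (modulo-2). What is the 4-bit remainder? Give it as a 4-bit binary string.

0000

Modulo-2 division of 1000001001001 by 11101:
  pos 0: 10000 XOR 11101 = 01101
  pos 1: 11010 XOR 11101 = 00111
  pos 3: 11110 XOR 11101 = 00011
  pos 6: 11010 XOR 11101 = 00111
  pos 8: 11101 XOR 11101 = 00000
Remainder = 0000 (zero — the frame passes the CRC check).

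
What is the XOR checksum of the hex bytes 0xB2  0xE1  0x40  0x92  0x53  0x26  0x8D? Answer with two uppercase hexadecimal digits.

79

XOR the bytes together:
  start with 0xB2
  0xB2 ⊕ 0xE1 = 0x53
  0x53 ⊕ 0x40 = 0x13
  0x13 ⊕ 0x92 = 0x81
  0x81 ⊕ 0x53 = 0xD2
  0xD2 ⊕ 0x26 = 0xF4
  0xF4 ⊕ 0x8D = 0x79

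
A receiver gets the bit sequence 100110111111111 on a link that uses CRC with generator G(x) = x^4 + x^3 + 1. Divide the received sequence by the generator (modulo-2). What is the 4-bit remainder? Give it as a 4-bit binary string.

0000

Modulo-2 division of 100110111111111 by 11001:
  pos 0: 10011 XOR 11001 = 01010
  pos 1: 10100 XOR 11001 = 01101
  pos 2: 11011 XOR 11001 = 00010
  pos 5: 10111 XOR 11001 = 01110
  pos 6: 11101 XOR 11001 = 00100
  pos 8: 10011 XOR 11001 = 01010
  pos 9: 10101 XOR 11001 = 01100
  pos 10: 11001 XOR 11001 = 00000
Remainder = 0000 (zero — the frame passes the CRC check).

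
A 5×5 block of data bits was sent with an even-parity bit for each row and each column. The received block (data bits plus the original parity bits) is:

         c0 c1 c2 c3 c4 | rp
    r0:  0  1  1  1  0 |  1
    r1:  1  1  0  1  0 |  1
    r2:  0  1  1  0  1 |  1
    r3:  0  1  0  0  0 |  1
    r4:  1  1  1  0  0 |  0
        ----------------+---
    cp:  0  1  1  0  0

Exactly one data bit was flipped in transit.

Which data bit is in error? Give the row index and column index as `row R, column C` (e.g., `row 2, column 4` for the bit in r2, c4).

row 4, column 4

Recompute each row's even parity and compare to rp:
  r0: data parity 1, sent rp 1 → ok
  r1: data parity 1, sent rp 1 → ok
  r2: data parity 1, sent rp 1 → ok
  r3: data parity 1, sent rp 1 → ok
  r4: data parity 1, sent rp 0 → mismatch
Recompute each column's even parity and compare to cp:
  c0: data parity 0, sent cp 0 → ok
  c1: data parity 1, sent cp 1 → ok
  c2: data parity 1, sent cp 1 → ok
  c3: data parity 0, sent cp 0 → ok
  c4: data parity 1, sent cp 0 → mismatch
Exactly one row (r4) and one column (c4) fail → the flipped bit is at their intersection.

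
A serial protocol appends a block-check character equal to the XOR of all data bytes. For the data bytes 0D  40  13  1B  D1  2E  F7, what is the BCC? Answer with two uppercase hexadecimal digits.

XOR the bytes together:
  start with 0x0D
  0x0D ⊕ 0x40 = 0x4D
  0x4D ⊕ 0x13 = 0x5E
  0x5E ⊕ 0x1B = 0x45
  0x45 ⊕ 0xD1 = 0x94
  0x94 ⊕ 0x2E = 0xBA
  0xBA ⊕ 0xF7 = 0x4D

4D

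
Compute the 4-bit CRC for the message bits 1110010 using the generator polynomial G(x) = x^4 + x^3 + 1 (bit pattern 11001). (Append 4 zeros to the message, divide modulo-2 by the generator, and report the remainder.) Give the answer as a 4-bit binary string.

1010

Append 4 zeros: 11100100000. Divide by 11001 (XOR where the leading bit is 1):
  pos 0: 11100 XOR 11001 = 00101
  pos 2: 10110 XOR 11001 = 01111
  pos 3: 11110 XOR 11001 = 00111
  pos 5: 11100 XOR 11001 = 00101
Remainder (last 4 bits) = 1010. This is the CRC / FCS.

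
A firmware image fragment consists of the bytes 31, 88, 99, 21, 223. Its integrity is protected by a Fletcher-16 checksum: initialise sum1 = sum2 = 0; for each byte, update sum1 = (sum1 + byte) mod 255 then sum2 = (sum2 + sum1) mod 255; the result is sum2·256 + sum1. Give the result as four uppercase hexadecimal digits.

Running sums (mod 255):
  after byte 0 (31): sum1=31, sum2=31
  after byte 1 (88): sum1=119, sum2=150
  after byte 2 (99): sum1=218, sum2=113
  after byte 3 (21): sum1=239, sum2=97
  after byte 4 (223): sum1=207, sum2=49
Checksum = sum2·256 + sum1 = 49·256 + 207 = 12751 = 0x31CF.

31CF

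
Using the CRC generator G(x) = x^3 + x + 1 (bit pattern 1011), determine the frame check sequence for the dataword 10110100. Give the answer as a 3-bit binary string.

111

Append 3 zeros: 10110100000. Divide by 1011 (XOR where the leading bit is 1):
  pos 0: 1011 XOR 1011 = 0000
  pos 5: 1000 XOR 1011 = 0011
  pos 7: 1100 XOR 1011 = 0111
Remainder (last 3 bits) = 111. This is the CRC / FCS.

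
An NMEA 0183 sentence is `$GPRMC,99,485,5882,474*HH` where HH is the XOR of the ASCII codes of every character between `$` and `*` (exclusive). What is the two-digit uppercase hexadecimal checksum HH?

42

XOR the ASCII codes of the payload characters:
  'G' = 0x47 → acc = 0x47
  'P' = 0x50 → acc = 0x17
  'R' = 0x52 → acc = 0x45
  'M' = 0x4D → acc = 0x08
  'C' = 0x43 → acc = 0x4B
  ',' = 0x2C → acc = 0x67
  '9' = 0x39 → acc = 0x5E
  '9' = 0x39 → acc = 0x67
  ',' = 0x2C → acc = 0x4B
  '4' = 0x34 → acc = 0x7F
  '8' = 0x38 → acc = 0x47
  '5' = 0x35 → acc = 0x72
  ',' = 0x2C → acc = 0x5E
  '5' = 0x35 → acc = 0x6B
  '8' = 0x38 → acc = 0x53
  '8' = 0x38 → acc = 0x6B
  '2' = 0x32 → acc = 0x59
  ',' = 0x2C → acc = 0x75
  '4' = 0x34 → acc = 0x41
  '7' = 0x37 → acc = 0x76
  '4' = 0x34 → acc = 0x42
Checksum = 0x42.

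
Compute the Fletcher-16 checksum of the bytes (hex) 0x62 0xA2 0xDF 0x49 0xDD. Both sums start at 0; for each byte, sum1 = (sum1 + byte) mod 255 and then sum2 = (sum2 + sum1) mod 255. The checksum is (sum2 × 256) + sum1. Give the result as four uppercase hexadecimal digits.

860C

Running sums (mod 255):
  after byte 0 (0x62): sum1=98, sum2=98
  after byte 1 (0xA2): sum1=5, sum2=103
  after byte 2 (0xDF): sum1=228, sum2=76
  after byte 3 (0x49): sum1=46, sum2=122
  after byte 4 (0xDD): sum1=12, sum2=134
Checksum = sum2·256 + sum1 = 134·256 + 12 = 34316 = 0x860C.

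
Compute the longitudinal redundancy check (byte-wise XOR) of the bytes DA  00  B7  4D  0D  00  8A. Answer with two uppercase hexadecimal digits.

A7

XOR the bytes together:
  start with 0xDA
  0xDA ⊕ 0x00 = 0xDA
  0xDA ⊕ 0xB7 = 0x6D
  0x6D ⊕ 0x4D = 0x20
  0x20 ⊕ 0x0D = 0x2D
  0x2D ⊕ 0x00 = 0x2D
  0x2D ⊕ 0x8A = 0xA7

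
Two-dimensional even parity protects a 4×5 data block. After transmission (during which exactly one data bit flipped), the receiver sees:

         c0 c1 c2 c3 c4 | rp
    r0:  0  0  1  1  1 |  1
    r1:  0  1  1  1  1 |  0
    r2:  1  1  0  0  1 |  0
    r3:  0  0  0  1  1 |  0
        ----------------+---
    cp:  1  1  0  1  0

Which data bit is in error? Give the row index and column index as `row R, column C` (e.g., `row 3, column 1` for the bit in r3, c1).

row 2, column 1

Recompute each row's even parity and compare to rp:
  r0: data parity 1, sent rp 1 → ok
  r1: data parity 0, sent rp 0 → ok
  r2: data parity 1, sent rp 0 → mismatch
  r3: data parity 0, sent rp 0 → ok
Recompute each column's even parity and compare to cp:
  c0: data parity 1, sent cp 1 → ok
  c1: data parity 0, sent cp 1 → mismatch
  c2: data parity 0, sent cp 0 → ok
  c3: data parity 1, sent cp 1 → ok
  c4: data parity 0, sent cp 0 → ok
Exactly one row (r2) and one column (c1) fail → the flipped bit is at their intersection.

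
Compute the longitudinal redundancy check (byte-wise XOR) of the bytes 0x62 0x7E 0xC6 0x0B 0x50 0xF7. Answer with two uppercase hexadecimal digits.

76

XOR the bytes together:
  start with 0x62
  0x62 ⊕ 0x7E = 0x1C
  0x1C ⊕ 0xC6 = 0xDA
  0xDA ⊕ 0x0B = 0xD1
  0xD1 ⊕ 0x50 = 0x81
  0x81 ⊕ 0xF7 = 0x76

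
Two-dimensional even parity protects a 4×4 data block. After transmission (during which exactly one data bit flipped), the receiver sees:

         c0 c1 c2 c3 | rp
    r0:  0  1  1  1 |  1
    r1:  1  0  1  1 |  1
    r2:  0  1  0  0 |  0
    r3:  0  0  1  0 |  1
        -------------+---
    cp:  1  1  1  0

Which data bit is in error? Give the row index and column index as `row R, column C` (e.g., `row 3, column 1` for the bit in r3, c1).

row 2, column 1

Recompute each row's even parity and compare to rp:
  r0: data parity 1, sent rp 1 → ok
  r1: data parity 1, sent rp 1 → ok
  r2: data parity 1, sent rp 0 → mismatch
  r3: data parity 1, sent rp 1 → ok
Recompute each column's even parity and compare to cp:
  c0: data parity 1, sent cp 1 → ok
  c1: data parity 0, sent cp 1 → mismatch
  c2: data parity 1, sent cp 1 → ok
  c3: data parity 0, sent cp 0 → ok
Exactly one row (r2) and one column (c1) fail → the flipped bit is at their intersection.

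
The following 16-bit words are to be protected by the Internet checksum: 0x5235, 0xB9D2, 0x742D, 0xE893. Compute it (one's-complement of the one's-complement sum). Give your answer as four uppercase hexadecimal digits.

One's-complement addition (fold any carry out of bit 15 back into bit 0):
  0x5235 + 0xB9D2 = 0x10C07 → wrap carry → 0x0C08
  0x0C08 + 0x742D = 0x08035
  0x8035 + 0xE893 = 0x168C8 → wrap carry → 0x68C9
One's-complement sum = 0x68C9.
Checksum = ~0x68C9 & 0xFFFF = 0x9736.

9736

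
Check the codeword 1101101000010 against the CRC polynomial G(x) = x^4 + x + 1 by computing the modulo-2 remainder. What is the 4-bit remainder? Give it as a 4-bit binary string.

0000

Modulo-2 division of 1101101000010 by 10011:
  pos 0: 11011 XOR 10011 = 01000
  pos 1: 10000 XOR 10011 = 00011
  pos 4: 11100 XOR 10011 = 01111
  pos 5: 11110 XOR 10011 = 01101
  pos 6: 11010 XOR 10011 = 01001
  pos 7: 10011 XOR 10011 = 00000
Remainder = 0000 (zero — the frame passes the CRC check).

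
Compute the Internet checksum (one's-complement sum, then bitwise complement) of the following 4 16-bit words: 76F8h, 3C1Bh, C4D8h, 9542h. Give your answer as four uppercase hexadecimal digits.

F2D0

One's-complement addition (fold any carry out of bit 15 back into bit 0):
  0x76F8 + 0x3C1B = 0x0B313
  0xB313 + 0xC4D8 = 0x177EB → wrap carry → 0x77EC
  0x77EC + 0x9542 = 0x10D2E → wrap carry → 0x0D2F
One's-complement sum = 0x0D2F.
Checksum = ~0x0D2F & 0xFFFF = 0xF2D0.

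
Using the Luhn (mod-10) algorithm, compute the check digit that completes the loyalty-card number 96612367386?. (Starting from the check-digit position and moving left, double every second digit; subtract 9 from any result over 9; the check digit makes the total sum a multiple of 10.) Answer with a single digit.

Partial digits right→left: 6 8 3 7 6 3 2 1 6 6 9
Double every second digit counting from the check-digit position (so the 1st, 3rd, 5th, ... of the partial from the right).
  doubled (with −9 where >9): 3 6 3 4 3 9 → sum 28
  kept as-is: 8 7 3 1 6 → sum 25
Total = 28 + 25 = 53.
Check digit = (10 − (53 mod 10)) mod 10 = 7.

7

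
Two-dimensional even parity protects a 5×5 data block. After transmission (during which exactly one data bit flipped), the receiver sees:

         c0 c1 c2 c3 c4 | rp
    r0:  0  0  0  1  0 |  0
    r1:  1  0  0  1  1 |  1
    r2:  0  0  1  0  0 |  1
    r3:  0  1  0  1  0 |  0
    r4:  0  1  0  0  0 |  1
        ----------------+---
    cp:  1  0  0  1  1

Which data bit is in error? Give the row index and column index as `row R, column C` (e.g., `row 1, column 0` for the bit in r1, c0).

row 0, column 2

Recompute each row's even parity and compare to rp:
  r0: data parity 1, sent rp 0 → mismatch
  r1: data parity 1, sent rp 1 → ok
  r2: data parity 1, sent rp 1 → ok
  r3: data parity 0, sent rp 0 → ok
  r4: data parity 1, sent rp 1 → ok
Recompute each column's even parity and compare to cp:
  c0: data parity 1, sent cp 1 → ok
  c1: data parity 0, sent cp 0 → ok
  c2: data parity 1, sent cp 0 → mismatch
  c3: data parity 1, sent cp 1 → ok
  c4: data parity 1, sent cp 1 → ok
Exactly one row (r0) and one column (c2) fail → the flipped bit is at their intersection.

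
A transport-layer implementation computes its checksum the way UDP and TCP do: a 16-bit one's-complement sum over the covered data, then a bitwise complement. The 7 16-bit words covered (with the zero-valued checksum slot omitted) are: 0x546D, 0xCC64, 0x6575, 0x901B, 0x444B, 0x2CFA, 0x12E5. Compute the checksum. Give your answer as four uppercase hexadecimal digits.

One's-complement addition (fold any carry out of bit 15 back into bit 0):
  0x546D + 0xCC64 = 0x120D1 → wrap carry → 0x20D2
  0x20D2 + 0x6575 = 0x08647
  0x8647 + 0x901B = 0x11662 → wrap carry → 0x1663
  0x1663 + 0x444B = 0x05AAE
  0x5AAE + 0x2CFA = 0x087A8
  0x87A8 + 0x12E5 = 0x09A8D
One's-complement sum = 0x9A8D.
Checksum = ~0x9A8D & 0xFFFF = 0x6572.

6572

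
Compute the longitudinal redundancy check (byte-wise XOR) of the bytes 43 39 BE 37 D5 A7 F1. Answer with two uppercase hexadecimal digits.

XOR the bytes together:
  start with 0x43
  0x43 ⊕ 0x39 = 0x7A
  0x7A ⊕ 0xBE = 0xC4
  0xC4 ⊕ 0x37 = 0xF3
  0xF3 ⊕ 0xD5 = 0x26
  0x26 ⊕ 0xA7 = 0x81
  0x81 ⊕ 0xF1 = 0x70

70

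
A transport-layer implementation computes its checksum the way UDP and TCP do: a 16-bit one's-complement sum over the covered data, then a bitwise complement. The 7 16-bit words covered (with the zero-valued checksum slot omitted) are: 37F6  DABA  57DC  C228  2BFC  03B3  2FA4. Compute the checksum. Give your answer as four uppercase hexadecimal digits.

One's-complement addition (fold any carry out of bit 15 back into bit 0):
  0x37F6 + 0xDABA = 0x112B0 → wrap carry → 0x12B1
  0x12B1 + 0x57DC = 0x06A8D
  0x6A8D + 0xC228 = 0x12CB5 → wrap carry → 0x2CB6
  0x2CB6 + 0x2BFC = 0x058B2
  0x58B2 + 0x03B3 = 0x05C65
  0x5C65 + 0x2FA4 = 0x08C09
One's-complement sum = 0x8C09.
Checksum = ~0x8C09 & 0xFFFF = 0x73F6.

73F6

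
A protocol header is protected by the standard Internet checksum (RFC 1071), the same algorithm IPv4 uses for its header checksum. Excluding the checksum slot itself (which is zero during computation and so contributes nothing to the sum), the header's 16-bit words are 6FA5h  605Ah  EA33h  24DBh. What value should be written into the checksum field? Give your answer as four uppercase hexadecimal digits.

20F1

One's-complement addition (fold any carry out of bit 15 back into bit 0):
  0x6FA5 + 0x605A = 0x0CFFF
  0xCFFF + 0xEA33 = 0x1BA32 → wrap carry → 0xBA33
  0xBA33 + 0x24DB = 0x0DF0E
One's-complement sum = 0xDF0E.
Checksum = ~0xDF0E & 0xFFFF = 0x20F1.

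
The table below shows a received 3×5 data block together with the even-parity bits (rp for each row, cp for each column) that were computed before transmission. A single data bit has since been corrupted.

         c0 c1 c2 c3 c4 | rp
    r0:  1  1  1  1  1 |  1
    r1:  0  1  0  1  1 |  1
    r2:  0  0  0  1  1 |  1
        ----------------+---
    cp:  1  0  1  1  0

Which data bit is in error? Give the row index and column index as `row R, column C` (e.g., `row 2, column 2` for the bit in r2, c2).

Recompute each row's even parity and compare to rp:
  r0: data parity 1, sent rp 1 → ok
  r1: data parity 1, sent rp 1 → ok
  r2: data parity 0, sent rp 1 → mismatch
Recompute each column's even parity and compare to cp:
  c0: data parity 1, sent cp 1 → ok
  c1: data parity 0, sent cp 0 → ok
  c2: data parity 1, sent cp 1 → ok
  c3: data parity 1, sent cp 1 → ok
  c4: data parity 1, sent cp 0 → mismatch
Exactly one row (r2) and one column (c4) fail → the flipped bit is at their intersection.

row 2, column 4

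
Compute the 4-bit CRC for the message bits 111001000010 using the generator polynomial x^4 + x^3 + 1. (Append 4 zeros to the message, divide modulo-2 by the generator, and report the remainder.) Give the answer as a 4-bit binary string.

Append 4 zeros: 1110010000100000. Divide by 11001 (XOR where the leading bit is 1):
  pos 0: 11100 XOR 11001 = 00101
  pos 2: 10110 XOR 11001 = 01111
  pos 3: 11110 XOR 11001 = 00111
  pos 5: 11100 XOR 11001 = 00101
  pos 7: 10110 XOR 11001 = 01111
  pos 8: 11110 XOR 11001 = 00111
  pos 10: 11100 XOR 11001 = 00101
Remainder (last 4 bits) = 1010. This is the CRC / FCS.

1010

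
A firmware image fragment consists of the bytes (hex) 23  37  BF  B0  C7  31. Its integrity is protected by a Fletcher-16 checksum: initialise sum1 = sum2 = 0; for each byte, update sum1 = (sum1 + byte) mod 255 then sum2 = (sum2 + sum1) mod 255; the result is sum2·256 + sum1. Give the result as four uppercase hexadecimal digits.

B8C3

Running sums (mod 255):
  after byte 0 (23): sum1=35, sum2=35
  after byte 1 (37): sum1=90, sum2=125
  after byte 2 (BF): sum1=26, sum2=151
  after byte 3 (B0): sum1=202, sum2=98
  after byte 4 (C7): sum1=146, sum2=244
  after byte 5 (31): sum1=195, sum2=184
Checksum = sum2·256 + sum1 = 184·256 + 195 = 47299 = 0xB8C3.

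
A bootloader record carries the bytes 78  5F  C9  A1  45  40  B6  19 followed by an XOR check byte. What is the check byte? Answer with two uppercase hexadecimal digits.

XOR the bytes together:
  start with 0x78
  0x78 ⊕ 0x5F = 0x27
  0x27 ⊕ 0xC9 = 0xEE
  0xEE ⊕ 0xA1 = 0x4F
  0x4F ⊕ 0x45 = 0x0A
  0x0A ⊕ 0x40 = 0x4A
  0x4A ⊕ 0xB6 = 0xFC
  0xFC ⊕ 0x19 = 0xE5

E5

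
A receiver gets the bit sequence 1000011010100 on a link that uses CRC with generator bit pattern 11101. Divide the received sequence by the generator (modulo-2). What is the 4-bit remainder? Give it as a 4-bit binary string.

0001

Modulo-2 division of 1000011010100 by 11101:
  pos 0: 10000 XOR 11101 = 01101
  pos 1: 11011 XOR 11101 = 00110
  pos 3: 11010 XOR 11101 = 00111
  pos 5: 11110 XOR 11101 = 00011
  pos 8: 11100 XOR 11101 = 00001
Remainder = 0001 (nonzero — an error is detected).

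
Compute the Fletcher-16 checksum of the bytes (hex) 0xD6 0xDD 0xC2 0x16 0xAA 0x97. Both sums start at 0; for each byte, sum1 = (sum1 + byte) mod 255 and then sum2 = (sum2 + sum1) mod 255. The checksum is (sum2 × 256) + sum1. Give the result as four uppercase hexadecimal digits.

Running sums (mod 255):
  after byte 0 (0xD6): sum1=214, sum2=214
  after byte 1 (0xDD): sum1=180, sum2=139
  after byte 2 (0xC2): sum1=119, sum2=3
  after byte 3 (0x16): sum1=141, sum2=144
  after byte 4 (0xAA): sum1=56, sum2=200
  after byte 5 (0x97): sum1=207, sum2=152
Checksum = sum2·256 + sum1 = 152·256 + 207 = 39119 = 0x98CF.

98CF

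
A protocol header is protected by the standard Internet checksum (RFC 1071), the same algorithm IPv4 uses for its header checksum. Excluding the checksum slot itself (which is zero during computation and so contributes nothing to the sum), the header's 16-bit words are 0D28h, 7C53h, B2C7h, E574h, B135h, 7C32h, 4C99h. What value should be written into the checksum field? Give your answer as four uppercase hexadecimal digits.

6446

One's-complement addition (fold any carry out of bit 15 back into bit 0):
  0x0D28 + 0x7C53 = 0x0897B
  0x897B + 0xB2C7 = 0x13C42 → wrap carry → 0x3C43
  0x3C43 + 0xE574 = 0x121B7 → wrap carry → 0x21B8
  0x21B8 + 0xB135 = 0x0D2ED
  0xD2ED + 0x7C32 = 0x14F1F → wrap carry → 0x4F20
  0x4F20 + 0x4C99 = 0x09BB9
One's-complement sum = 0x9BB9.
Checksum = ~0x9BB9 & 0xFFFF = 0x6446.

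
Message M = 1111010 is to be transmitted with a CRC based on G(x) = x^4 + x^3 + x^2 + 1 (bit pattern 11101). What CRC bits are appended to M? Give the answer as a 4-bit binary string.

1000

Append 4 zeros: 11110100000. Divide by 11101 (XOR where the leading bit is 1):
  pos 0: 11110 XOR 11101 = 00011
  pos 3: 11100 XOR 11101 = 00001
Remainder (last 4 bits) = 1000. This is the CRC / FCS.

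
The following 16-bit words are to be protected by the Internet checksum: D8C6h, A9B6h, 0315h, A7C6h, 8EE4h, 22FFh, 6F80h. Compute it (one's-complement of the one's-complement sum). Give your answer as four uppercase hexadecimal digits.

B142

One's-complement addition (fold any carry out of bit 15 back into bit 0):
  0xD8C6 + 0xA9B6 = 0x1827C → wrap carry → 0x827D
  0x827D + 0x0315 = 0x08592
  0x8592 + 0xA7C6 = 0x12D58 → wrap carry → 0x2D59
  0x2D59 + 0x8EE4 = 0x0BC3D
  0xBC3D + 0x22FF = 0x0DF3C
  0xDF3C + 0x6F80 = 0x14EBC → wrap carry → 0x4EBD
One's-complement sum = 0x4EBD.
Checksum = ~0x4EBD & 0xFFFF = 0xB142.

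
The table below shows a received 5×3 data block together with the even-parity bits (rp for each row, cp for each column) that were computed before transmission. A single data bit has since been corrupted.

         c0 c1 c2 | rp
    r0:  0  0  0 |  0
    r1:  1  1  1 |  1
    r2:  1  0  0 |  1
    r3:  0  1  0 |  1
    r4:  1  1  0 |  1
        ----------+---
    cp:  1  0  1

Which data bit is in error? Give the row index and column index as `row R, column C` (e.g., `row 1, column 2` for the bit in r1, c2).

row 4, column 1

Recompute each row's even parity and compare to rp:
  r0: data parity 0, sent rp 0 → ok
  r1: data parity 1, sent rp 1 → ok
  r2: data parity 1, sent rp 1 → ok
  r3: data parity 1, sent rp 1 → ok
  r4: data parity 0, sent rp 1 → mismatch
Recompute each column's even parity and compare to cp:
  c0: data parity 1, sent cp 1 → ok
  c1: data parity 1, sent cp 0 → mismatch
  c2: data parity 1, sent cp 1 → ok
Exactly one row (r4) and one column (c1) fail → the flipped bit is at their intersection.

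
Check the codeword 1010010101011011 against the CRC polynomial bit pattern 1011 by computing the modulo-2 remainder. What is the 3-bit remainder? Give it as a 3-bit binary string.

101

Modulo-2 division of 1010010101011011 by 1011:
  pos 0: 1010 XOR 1011 = 0001
  pos 3: 1010 XOR 1011 = 0001
  pos 6: 1101 XOR 1011 = 0110
  pos 7: 1100 XOR 1011 = 0111
  pos 8: 1111 XOR 1011 = 0100
  pos 9: 1001 XOR 1011 = 0010
  pos 11: 1001 XOR 1011 = 0010
Remainder = 101 (nonzero — an error is detected).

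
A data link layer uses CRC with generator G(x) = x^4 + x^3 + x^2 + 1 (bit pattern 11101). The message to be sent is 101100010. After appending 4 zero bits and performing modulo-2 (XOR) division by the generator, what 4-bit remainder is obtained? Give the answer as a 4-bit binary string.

1100

Append 4 zeros: 1011000100000. Divide by 11101 (XOR where the leading bit is 1):
  pos 0: 10110 XOR 11101 = 01011
  pos 1: 10110 XOR 11101 = 01011
  pos 2: 10110 XOR 11101 = 01011
  pos 3: 10111 XOR 11101 = 01010
  pos 4: 10100 XOR 11101 = 01001
  pos 5: 10010 XOR 11101 = 01111
  pos 6: 11110 XOR 11101 = 00011
Remainder (last 4 bits) = 1100. This is the CRC / FCS.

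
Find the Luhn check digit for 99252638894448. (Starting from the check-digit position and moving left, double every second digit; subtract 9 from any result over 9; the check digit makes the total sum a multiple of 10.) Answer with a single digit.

Partial digits right→left: 8 4 4 4 9 8 8 3 6 2 5 2 9 9
Double every second digit counting from the check-digit position (so the 1st, 3rd, 5th, ... of the partial from the right).
  doubled (with −9 where >9): 7 8 9 7 3 1 9 → sum 44
  kept as-is: 4 4 8 3 2 2 9 → sum 32
Total = 44 + 32 = 76.
Check digit = (10 − (76 mod 10)) mod 10 = 4.

4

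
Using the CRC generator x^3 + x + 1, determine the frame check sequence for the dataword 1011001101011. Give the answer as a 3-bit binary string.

Append 3 zeros: 1011001101011000. Divide by 1011 (XOR where the leading bit is 1):
  pos 0: 1011 XOR 1011 = 0000
  pos 6: 1101 XOR 1011 = 0110
  pos 7: 1100 XOR 1011 = 0111
  pos 8: 1111 XOR 1011 = 0100
  pos 9: 1001 XOR 1011 = 0010
  pos 11: 1000 XOR 1011 = 0011
Remainder (last 3 bits) = 110. This is the CRC / FCS.

110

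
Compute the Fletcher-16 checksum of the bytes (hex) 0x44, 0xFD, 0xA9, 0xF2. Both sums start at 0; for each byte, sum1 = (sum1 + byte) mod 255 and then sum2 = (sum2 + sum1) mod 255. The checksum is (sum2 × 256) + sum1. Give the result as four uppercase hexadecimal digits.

Running sums (mod 255):
  after byte 0 (0x44): sum1=68, sum2=68
  after byte 1 (0xFD): sum1=66, sum2=134
  after byte 2 (0xA9): sum1=235, sum2=114
  after byte 3 (0xF2): sum1=222, sum2=81
Checksum = sum2·256 + sum1 = 81·256 + 222 = 20958 = 0x51DE.

51DE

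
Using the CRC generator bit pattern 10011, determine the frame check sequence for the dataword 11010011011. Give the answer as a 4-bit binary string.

0001

Append 4 zeros: 110100110110000. Divide by 10011 (XOR where the leading bit is 1):
  pos 0: 11010 XOR 10011 = 01001
  pos 1: 10010 XOR 10011 = 00001
  pos 5: 11101 XOR 10011 = 01110
  pos 6: 11101 XOR 10011 = 01110
  pos 7: 11100 XOR 10011 = 01111
  pos 8: 11110 XOR 10011 = 01101
  pos 9: 11010 XOR 10011 = 01001
  pos 10: 10010 XOR 10011 = 00001
Remainder (last 4 bits) = 0001. This is the CRC / FCS.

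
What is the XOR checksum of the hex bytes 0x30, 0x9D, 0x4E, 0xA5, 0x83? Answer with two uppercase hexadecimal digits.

C5

XOR the bytes together:
  start with 0x30
  0x30 ⊕ 0x9D = 0xAD
  0xAD ⊕ 0x4E = 0xE3
  0xE3 ⊕ 0xA5 = 0x46
  0x46 ⊕ 0x83 = 0xC5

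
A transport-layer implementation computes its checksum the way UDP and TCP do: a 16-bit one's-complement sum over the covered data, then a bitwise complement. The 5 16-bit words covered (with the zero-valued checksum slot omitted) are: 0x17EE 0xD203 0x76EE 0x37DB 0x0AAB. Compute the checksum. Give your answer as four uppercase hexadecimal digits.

One's-complement addition (fold any carry out of bit 15 back into bit 0):
  0x17EE + 0xD203 = 0x0E9F1
  0xE9F1 + 0x76EE = 0x160DF → wrap carry → 0x60E0
  0x60E0 + 0x37DB = 0x098BB
  0x98BB + 0x0AAB = 0x0A366
One's-complement sum = 0xA366.
Checksum = ~0xA366 & 0xFFFF = 0x5C99.

5C99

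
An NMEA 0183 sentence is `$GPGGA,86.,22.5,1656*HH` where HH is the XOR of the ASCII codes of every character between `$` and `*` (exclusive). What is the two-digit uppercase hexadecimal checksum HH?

45

XOR the ASCII codes of the payload characters:
  'G' = 0x47 → acc = 0x47
  'P' = 0x50 → acc = 0x17
  'G' = 0x47 → acc = 0x50
  'G' = 0x47 → acc = 0x17
  'A' = 0x41 → acc = 0x56
  ',' = 0x2C → acc = 0x7A
  '8' = 0x38 → acc = 0x42
  '6' = 0x36 → acc = 0x74
  '.' = 0x2E → acc = 0x5A
  ',' = 0x2C → acc = 0x76
  '2' = 0x32 → acc = 0x44
  '2' = 0x32 → acc = 0x76
  '.' = 0x2E → acc = 0x58
  '5' = 0x35 → acc = 0x6D
  ',' = 0x2C → acc = 0x41
  '1' = 0x31 → acc = 0x70
  '6' = 0x36 → acc = 0x46
  '5' = 0x35 → acc = 0x73
  '6' = 0x36 → acc = 0x45
Checksum = 0x45.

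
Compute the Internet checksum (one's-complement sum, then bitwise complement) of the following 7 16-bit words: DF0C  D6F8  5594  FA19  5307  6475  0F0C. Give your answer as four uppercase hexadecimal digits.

One's-complement addition (fold any carry out of bit 15 back into bit 0):
  0xDF0C + 0xD6F8 = 0x1B604 → wrap carry → 0xB605
  0xB605 + 0x5594 = 0x10B99 → wrap carry → 0x0B9A
  0x0B9A + 0xFA19 = 0x105B3 → wrap carry → 0x05B4
  0x05B4 + 0x5307 = 0x058BB
  0x58BB + 0x6475 = 0x0BD30
  0xBD30 + 0x0F0C = 0x0CC3C
One's-complement sum = 0xCC3C.
Checksum = ~0xCC3C & 0xFFFF = 0x33C3.

33C3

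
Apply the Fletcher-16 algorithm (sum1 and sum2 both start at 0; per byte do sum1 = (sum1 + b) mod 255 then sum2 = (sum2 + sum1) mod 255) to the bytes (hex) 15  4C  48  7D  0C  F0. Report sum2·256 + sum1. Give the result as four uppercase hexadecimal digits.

9E24

Running sums (mod 255):
  after byte 0 (15): sum1=21, sum2=21
  after byte 1 (4C): sum1=97, sum2=118
  after byte 2 (48): sum1=169, sum2=32
  after byte 3 (7D): sum1=39, sum2=71
  after byte 4 (0C): sum1=51, sum2=122
  after byte 5 (F0): sum1=36, sum2=158
Checksum = sum2·256 + sum1 = 158·256 + 36 = 40484 = 0x9E24.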